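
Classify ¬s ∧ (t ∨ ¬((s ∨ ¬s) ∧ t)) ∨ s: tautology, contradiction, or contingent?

tautology

¬s ∧ (t ∨ ¬((s ∨ ¬s) ∧ t)) ∨ s
= ¬s ∧ (t ∨ ¬t) ∨ s
= ¬s ∨ s
= True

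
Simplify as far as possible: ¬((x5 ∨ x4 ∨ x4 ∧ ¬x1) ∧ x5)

¬x5

¬((x5 ∨ x4 ∨ x4 ∧ ¬x1) ∧ x5)
= ¬((x5 ∨ x4) ∧ x5)   [absorption]
= ¬x5   [absorption]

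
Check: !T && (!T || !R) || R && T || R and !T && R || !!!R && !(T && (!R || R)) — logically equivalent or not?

E1: !T && (!T || !R) || R && T || R
    = !T || R && T || R   (absorption)
    = !T || R   (absorption)
E2: !T && R || !!!R && !(T && (!R || R))
    = !T && R || !R && !(T && (!R || R))   (double negation)
    = !T && R || !R && !T   (complement / identity)
    = !T   (distribution)
These differ: at R=1, T=1, E1 = 1 but E2 = 0.

No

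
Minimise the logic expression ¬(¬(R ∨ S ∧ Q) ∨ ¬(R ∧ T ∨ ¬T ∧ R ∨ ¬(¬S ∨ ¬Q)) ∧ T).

R ∨ S ∧ Q

¬(¬(R ∨ S ∧ Q) ∨ ¬(R ∧ T ∨ ¬T ∧ R ∨ ¬(¬S ∨ ¬Q)) ∧ T)
= ¬(¬(R ∨ S ∧ Q) ∨ ¬(R ∨ ¬(¬S ∨ ¬Q)) ∧ T)   — distribution
= ¬(¬(R ∨ S ∧ Q) ∨ ¬(R ∨ S ∧ Q) ∧ T)   — De Morgan
= ¬¬(R ∨ S ∧ Q)   — absorption
= R ∨ S ∧ Q   — double negation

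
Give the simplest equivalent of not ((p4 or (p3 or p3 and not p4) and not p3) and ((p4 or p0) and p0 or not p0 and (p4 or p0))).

not p4

not ((p4 or (p3 or p3 and not p4) and not p3) and ((p4 or p0) and p0 or not p0 and (p4 or p0)))
= not ((p4 or p3 and not p3) and ((p4 or p0) and p0 or not p0 and (p4 or p0)))
= not (p4 and ((p4 or p0) and p0 or not p0 and (p4 or p0)))
= not (p4 and (p4 or p0))
= not p4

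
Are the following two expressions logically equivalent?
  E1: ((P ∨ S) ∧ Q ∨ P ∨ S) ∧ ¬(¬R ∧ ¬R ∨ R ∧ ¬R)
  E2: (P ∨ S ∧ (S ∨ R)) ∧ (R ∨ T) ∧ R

E1: ((P ∨ S) ∧ Q ∨ P ∨ S) ∧ ¬(¬R ∧ ¬R ∨ R ∧ ¬R)
    = ((P ∨ S) ∧ Q ∨ P ∨ S) ∧ ¬¬R   [distribution]
    = (P ∨ S) ∧ ¬¬R   [absorption]
    = (P ∨ S) ∧ R   [double negation]
E2: (P ∨ S ∧ (S ∨ R)) ∧ (R ∨ T) ∧ R
    = (P ∨ S) ∧ (R ∨ T) ∧ R   [absorption]
    = (P ∨ S) ∧ R   [absorption]
Both reduce to (P ∨ S) ∧ R, so they are equivalent.

Yes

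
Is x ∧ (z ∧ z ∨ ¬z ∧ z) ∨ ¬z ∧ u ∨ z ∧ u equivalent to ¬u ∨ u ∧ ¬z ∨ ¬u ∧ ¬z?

E1: x ∧ (z ∧ z ∨ ¬z ∧ z) ∨ ¬z ∧ u ∨ z ∧ u
    = x ∧ z ∨ ¬z ∧ u ∨ z ∧ u   (distribution)
    = x ∧ z ∨ u   (distribution)
E2: ¬u ∨ u ∧ ¬z ∨ ¬u ∧ ¬z
    = ¬u ∨ ¬z   (distribution)
These differ: at u=0, x=1, z=0, E1 = 0 but E2 = 1.

No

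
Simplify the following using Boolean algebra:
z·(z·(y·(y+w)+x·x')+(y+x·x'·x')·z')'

z·y'

z·(z·(y·(y+w)+x·x')+(y+x·x'·x')·z')'
= z·(z·(y·(y+w)+x·x')+(y+x·x')·z')'
= z·(z·(y+x·x')+(y+x·x')·z')'
= z·(y+x·x')'
= z·y'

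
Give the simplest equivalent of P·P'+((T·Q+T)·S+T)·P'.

P·P'+((T·Q+T)·S+T)·P'
= P·P'+(T·S+T)·P'
= (T·S+T)·P'
= T·P'

T·P'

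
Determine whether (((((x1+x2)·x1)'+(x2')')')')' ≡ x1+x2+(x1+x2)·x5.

No

E1: (((((x1+x2)·x1)'+(x2')')')')'
    = (((x1'+(x2')')')')'
    = ((x1·x2')')'
    = x1·x2'
E2: x1+x2+(x1+x2)·x5
    = x1+x2
These differ: at x1=0, x2=1, x5=0, E1 = 0 but E2 = 1.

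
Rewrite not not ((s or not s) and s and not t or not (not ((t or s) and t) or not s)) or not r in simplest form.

s or not r

not not ((s or not s) and s and not t or not (not ((t or s) and t) or not s)) or not r
= not not ((s or not s) and s and not t or not (not t or not s)) or not r   — absorption
= not not (s and not t or not (not t or not s)) or not r   — complement / identity
= not not (s and not t or t and s) or not r   — De Morgan
= not not s or not r   — distribution
= s or not r   — double negation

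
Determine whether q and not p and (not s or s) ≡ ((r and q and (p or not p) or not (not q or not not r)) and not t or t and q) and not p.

E1: q and not p and (not s or s)
    = q and not p
E2: ((r and q and (p or not p) or not (not q or not not r)) and not t or t and q) and not p
    = ((r and q and (p or not p) or q and not r) and not t or t and q) and not p
    = ((r and q or q and not r) and not t or t and q) and not p
    = (q and not t or t and q) and not p
    = q and not p
Both reduce to q and not p, so they are equivalent.

Yes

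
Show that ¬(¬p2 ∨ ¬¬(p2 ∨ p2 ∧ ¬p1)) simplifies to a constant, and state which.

False

¬(¬p2 ∨ ¬¬(p2 ∨ p2 ∧ ¬p1))
= p2 ∧ ¬(p2 ∨ p2 ∧ ¬p1)
= p2 ∧ ¬p2
= False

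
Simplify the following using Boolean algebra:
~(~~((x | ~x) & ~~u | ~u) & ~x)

x

~(~~((x | ~x) & ~~u | ~u) & ~x)
= ~((x | ~x) & ~~u | ~u) | x   [De Morgan]
= ~(~~u | ~u) | x   [complement / identity]
= ~u & u | x   [De Morgan]
= x   [complement / identity]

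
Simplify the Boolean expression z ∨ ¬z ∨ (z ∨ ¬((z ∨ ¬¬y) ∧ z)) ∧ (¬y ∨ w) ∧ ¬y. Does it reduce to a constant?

True

z ∨ ¬z ∨ (z ∨ ¬((z ∨ ¬¬y) ∧ z)) ∧ (¬y ∨ w) ∧ ¬y
= z ∨ ¬z ∨ (z ∨ ¬((z ∨ ¬¬y) ∧ z)) ∧ ¬y
= z ∨ ¬z ∨ (z ∨ ¬((z ∨ y) ∧ z)) ∧ ¬y
= z ∨ ¬z ∨ (z ∨ ¬z) ∧ ¬y
= z ∨ ¬z
= True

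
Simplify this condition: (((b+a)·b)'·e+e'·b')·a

b'·a

(((b+a)·b)'·e+e'·b')·a
= (b'·e+e'·b')·a   [absorption]
= b'·a   [distribution]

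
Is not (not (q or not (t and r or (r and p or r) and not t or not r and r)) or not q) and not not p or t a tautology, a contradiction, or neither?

not (not (q or not (t and r or (r and p or r) and not t or not r and r)) or not q) and not not p or t
= not (not (q or not (t and r or (r and p or r) and not t or not r and r)) or not q) and p or t
= (q or not (t and r or (r and p or r) and not t or not r and r)) and q and p or t
= (q or not (t and r or (r and p or r) and not t)) and q and p or t
= (q or not (t and r or r and not t)) and q and p or t
= (q or not r) and q and p or t
= q and p or t
This depends on p, q, t, so it is not a constant.

neither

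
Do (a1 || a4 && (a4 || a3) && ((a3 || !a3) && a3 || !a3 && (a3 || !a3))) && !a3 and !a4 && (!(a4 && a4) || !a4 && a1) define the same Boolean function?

E1: (a1 || a4 && (a4 || a3) && ((a3 || !a3) && a3 || !a3 && (a3 || !a3))) && !a3
    = (a1 || a4 && (a4 || a3) && (a3 || !a3)) && !a3   [distribution]
    = (a1 || a4 && (a4 || a3)) && !a3   [complement / identity]
    = (a1 || a4) && !a3   [absorption]
E2: !a4 && (!(a4 && a4) || !a4 && a1)
    = !a4 && (!a4 || !a4 && a1)   [idempotence]
    = !a4 && !a4   [absorption]
    = !a4   [idempotence]
These differ: at a1=1, a3=1, a4=0, E1 = 0 but E2 = 1.

No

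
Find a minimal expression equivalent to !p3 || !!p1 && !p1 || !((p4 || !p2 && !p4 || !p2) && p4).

!p3 || !!p1 && !p1 || !((p4 || !p2 && !p4 || !p2) && p4)
= !p3 || !!p1 && !p1 || !((p4 || !p2) && p4)   (absorption)
= !p3 || p1 && !p1 || !((p4 || !p2) && p4)   (double negation)
= !p3 || !((p4 || !p2) && p4)   (complement / identity)
= !p3 || !p4   (absorption)

!p3 || !p4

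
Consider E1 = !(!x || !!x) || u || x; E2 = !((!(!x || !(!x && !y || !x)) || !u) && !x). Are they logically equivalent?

Yes

E1: !(!x || !!x) || u || x
    = x && !x || u || x   [De Morgan]
    = u || x   [complement / identity]
E2: !((!(!x || !(!x && !y || !x)) || !u) && !x)
    = !((!(!x || !!x) || !u) && !x)   [absorption]
    = !((x && !x || !u) && !x)   [De Morgan]
    = !(!u && !x)   [complement / identity]
    = u || x   [De Morgan]
Both reduce to u || x, so they are equivalent.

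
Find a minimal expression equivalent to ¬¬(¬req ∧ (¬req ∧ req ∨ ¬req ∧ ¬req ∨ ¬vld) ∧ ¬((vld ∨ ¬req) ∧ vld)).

¬¬(¬req ∧ (¬req ∧ req ∨ ¬req ∧ ¬req ∨ ¬vld) ∧ ¬((vld ∨ ¬req) ∧ vld))
= ¬¬(¬req ∧ (¬req ∧ req ∨ ¬req ∧ ¬req ∨ ¬vld) ∧ ¬vld)   (absorption)
= ¬¬(¬req ∧ (¬req ∨ ¬vld) ∧ ¬vld)   (distribution)
= ¬req ∧ (¬req ∨ ¬vld) ∧ ¬vld   (double negation)
= ¬req ∧ ¬vld   (absorption)

¬req ∧ ¬vld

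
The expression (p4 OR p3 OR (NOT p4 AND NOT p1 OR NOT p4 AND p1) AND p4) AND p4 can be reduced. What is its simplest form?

p4

(p4 OR p3 OR (NOT p4 AND NOT p1 OR NOT p4 AND p1) AND p4) AND p4
= (p4 OR p3 OR NOT p4 AND p4) AND p4   (distribution)
= (p4 OR p3) AND p4   (complement / identity)
= p4   (absorption)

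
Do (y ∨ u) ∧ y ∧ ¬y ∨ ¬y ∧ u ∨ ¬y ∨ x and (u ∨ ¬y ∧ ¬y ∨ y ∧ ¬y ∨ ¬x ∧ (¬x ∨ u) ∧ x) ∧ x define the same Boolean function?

E1: (y ∨ u) ∧ y ∧ ¬y ∨ ¬y ∧ u ∨ ¬y ∨ x
    = (y ∨ u) ∧ y ∧ ¬y ∨ ¬y ∨ x
    = y ∧ ¬y ∨ ¬y ∨ x
    = ¬y ∨ x
E2: (u ∨ ¬y ∧ ¬y ∨ y ∧ ¬y ∨ ¬x ∧ (¬x ∨ u) ∧ x) ∧ x
    = (u ∨ ¬y ∧ ¬y ∨ y ∧ ¬y ∨ ¬x ∧ x) ∧ x
    = (u ∨ ¬y ∧ ¬y ∨ y ∧ ¬y) ∧ x
    = (u ∨ ¬y) ∧ x
These differ: at u=0, x=0, y=0, E1 = 1 but E2 = 0.

No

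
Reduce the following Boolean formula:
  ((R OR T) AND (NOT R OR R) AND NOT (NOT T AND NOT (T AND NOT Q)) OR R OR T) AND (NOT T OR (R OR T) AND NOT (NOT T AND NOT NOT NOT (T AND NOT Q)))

((R OR T) AND (NOT R OR R) AND NOT (NOT T AND NOT (T AND NOT Q)) OR R OR T) AND (NOT T OR (R OR T) AND NOT (NOT T AND NOT NOT NOT (T AND NOT Q)))
= ((R OR T) AND NOT (NOT T AND NOT (T AND NOT Q)) OR R OR T) AND (NOT T OR (R OR T) AND NOT (NOT T AND NOT NOT NOT (T AND NOT Q)))
= ((R OR T) AND NOT (NOT T AND NOT (T AND NOT Q)) OR R OR T) AND (NOT T OR (R OR T) AND NOT (NOT T AND NOT (T AND NOT Q)))
= (R OR T) AND NOT (NOT T AND NOT (T AND NOT Q)) OR (R OR T) AND NOT T
= (R OR T) AND (T OR T AND NOT Q) OR (R OR T) AND NOT T
= (R OR T) AND T OR (R OR T) AND NOT T
= R OR T

R OR T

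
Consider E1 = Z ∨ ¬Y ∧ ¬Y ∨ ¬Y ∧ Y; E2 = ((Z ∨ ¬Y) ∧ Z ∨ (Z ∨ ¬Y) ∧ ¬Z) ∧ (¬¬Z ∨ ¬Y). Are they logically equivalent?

E1: Z ∨ ¬Y ∧ ¬Y ∨ ¬Y ∧ Y
    = Z ∨ ¬Y   [distribution]
E2: ((Z ∨ ¬Y) ∧ Z ∨ (Z ∨ ¬Y) ∧ ¬Z) ∧ (¬¬Z ∨ ¬Y)
    = ((Z ∨ ¬Y) ∧ Z ∨ (Z ∨ ¬Y) ∧ ¬Z) ∧ (Z ∨ ¬Y)   [double negation]
    = (Z ∨ ¬Y) ∧ (Z ∨ ¬Y)   [distribution]
    = Z ∨ ¬Y   [idempotence]
Both reduce to Z ∨ ¬Y, so they are equivalent.

Yes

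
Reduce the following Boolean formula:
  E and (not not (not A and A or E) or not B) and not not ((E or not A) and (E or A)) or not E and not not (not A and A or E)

E and (not not (not A and A or E) or not B) and not not ((E or not A) and (E or A)) or not E and not not (not A and A or E)
= E and (not not (not A and A or E) or not B) and not not (not A and A or E) or not E and not not (not A and A or E)   — distribution
= E and not not (not A and A or E) or not E and not not (not A and A or E)   — absorption
= not not (not A and A or E)   — distribution
= not not E   — complement / identity
= E   — double negation

E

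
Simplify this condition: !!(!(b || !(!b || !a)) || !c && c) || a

!!(!(b || !(!b || !a)) || !c && c) || a
= !!!(b || !(!b || !a)) || a
= !(b || !(!b || !a)) || a
= !(b || b && a) || a
= !b || a

!b || a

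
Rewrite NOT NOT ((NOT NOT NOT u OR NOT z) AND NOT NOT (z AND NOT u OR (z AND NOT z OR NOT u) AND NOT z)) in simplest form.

NOT u

NOT NOT ((NOT NOT NOT u OR NOT z) AND NOT NOT (z AND NOT u OR (z AND NOT z OR NOT u) AND NOT z))
= NOT NOT ((NOT NOT NOT u OR NOT z) AND NOT NOT (z AND NOT u OR NOT u AND NOT z))   (complement / identity)
= NOT NOT ((NOT NOT NOT u OR NOT z) AND NOT NOT NOT u)   (distribution)
= (NOT NOT NOT u OR NOT z) AND NOT NOT NOT u   (double negation)
= (NOT NOT NOT u OR NOT z) AND NOT u   (double negation)
= (NOT u OR NOT z) AND NOT u   (double negation)
= NOT u   (absorption)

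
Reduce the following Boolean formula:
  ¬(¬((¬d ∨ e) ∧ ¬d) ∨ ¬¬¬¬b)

¬d ∧ ¬b

¬(¬((¬d ∨ e) ∧ ¬d) ∨ ¬¬¬¬b)
= ¬(¬¬d ∨ ¬¬¬¬b)   — absorption
= ¬d ∧ ¬¬¬b   — De Morgan
= ¬d ∧ ¬b   — double negation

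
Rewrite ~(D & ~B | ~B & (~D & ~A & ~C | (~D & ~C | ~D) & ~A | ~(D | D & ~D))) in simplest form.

~(D & ~B | ~B & (~D & ~A & ~C | (~D & ~C | ~D) & ~A | ~(D | D & ~D)))
= ~(D & ~B | ~B & (~D & ~A & ~C | (~D & ~C | ~D) & ~A | ~D))
= ~(D & ~B | ~B & (~D & ~A & ~C | ~D & ~A | ~D))
= ~(D & ~B | ~B & (~D & ~A | ~D))
= ~(D & ~B | ~B & ~D)
= ~~B
= B

B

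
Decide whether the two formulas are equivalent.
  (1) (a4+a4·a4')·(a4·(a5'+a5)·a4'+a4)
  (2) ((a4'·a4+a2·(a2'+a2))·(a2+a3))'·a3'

E1: (a4+a4·a4')·(a4·(a5'+a5)·a4'+a4)
    = (a4+a4·a4')·(a4·a4'+a4)   — complement / identity
    = a4·a4'+a4·a4   — distribution
    = a4   — distribution
E2: ((a4'·a4+a2·(a2'+a2))·(a2+a3))'·a3'
    = ((a4'·a4+a2)·(a2+a3))'·a3'   — complement / identity
    = (a2·(a2+a3))'·a3'   — complement / identity
    = a2'·a3'   — absorption
These differ: at a2=0, a3=1, a4=1, a5=0, E1 = 1 but E2 = 0.

No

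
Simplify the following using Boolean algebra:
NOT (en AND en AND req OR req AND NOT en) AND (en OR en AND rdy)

NOT req AND en

NOT (en AND en AND req OR req AND NOT en) AND (en OR en AND rdy)
= NOT (en AND en AND req OR req AND NOT en) AND en
= NOT (en AND req OR req AND NOT en) AND en
= NOT req AND en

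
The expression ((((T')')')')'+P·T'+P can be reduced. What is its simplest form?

T'+P

((((T')')')')'+P·T'+P
= ((((T')')')')'+P   (absorption)
= ((T')')'+P   (double negation)
= T'+P   (double negation)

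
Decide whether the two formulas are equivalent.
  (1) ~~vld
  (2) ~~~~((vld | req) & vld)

E1: ~~vld
    = vld
E2: ~~~~((vld | req) & vld)
    = ~~~~vld
    = ~~vld
    = vld
Both reduce to vld, so they are equivalent.

Yes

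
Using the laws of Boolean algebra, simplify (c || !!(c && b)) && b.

c && b

(c || !!(c && b)) && b
= (c || c && b) && b   [double negation]
= c && b   [absorption]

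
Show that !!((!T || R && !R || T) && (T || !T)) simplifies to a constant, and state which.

true

!!((!T || R && !R || T) && (T || !T))
= !!(!T || R && !R || T)   [complement / identity]
= !!(!T || T)   [complement / identity]
= !T || T   [double negation]
= true   [complement]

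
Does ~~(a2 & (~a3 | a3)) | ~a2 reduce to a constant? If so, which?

yes, True

~~(a2 & (~a3 | a3)) | ~a2
= a2 & (~a3 | a3) | ~a2   — double negation
= a2 | ~a2   — complement / identity
= 1   — complement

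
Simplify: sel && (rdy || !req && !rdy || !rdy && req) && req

sel && req

sel && (rdy || !req && !rdy || !rdy && req) && req
= sel && (rdy || !rdy) && req
= sel && req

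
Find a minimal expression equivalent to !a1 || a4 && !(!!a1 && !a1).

!a1 || a4 && !(!!a1 && !a1)
= !a1 || a4 && (!a1 || a1)   — De Morgan
= !a1 || a4   — complement / identity

!a1 || a4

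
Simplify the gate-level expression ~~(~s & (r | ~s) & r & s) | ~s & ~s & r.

~s & r

~~(~s & (r | ~s) & r & s) | ~s & ~s & r
= ~s & (r | ~s) & r & s | ~s & ~s & r
= ~s & r & s | ~s & ~s & r
= ~s & r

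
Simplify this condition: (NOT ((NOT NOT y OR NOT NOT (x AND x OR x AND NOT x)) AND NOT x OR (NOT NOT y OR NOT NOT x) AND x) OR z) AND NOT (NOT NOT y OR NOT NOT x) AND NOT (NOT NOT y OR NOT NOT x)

(NOT ((NOT NOT y OR NOT NOT (x AND x OR x AND NOT x)) AND NOT x OR (NOT NOT y OR NOT NOT x) AND x) OR z) AND NOT (NOT NOT y OR NOT NOT x) AND NOT (NOT NOT y OR NOT NOT x)
= (NOT ((NOT NOT y OR NOT NOT x) AND NOT x OR (NOT NOT y OR NOT NOT x) AND x) OR z) AND NOT (NOT NOT y OR NOT NOT x) AND NOT (NOT NOT y OR NOT NOT x)
= (NOT (NOT NOT y OR NOT NOT x) OR z) AND NOT (NOT NOT y OR NOT NOT x) AND NOT (NOT NOT y OR NOT NOT x)
= (NOT (NOT NOT y OR NOT NOT x) OR z) AND NOT (NOT NOT y OR NOT NOT x)
= NOT (NOT NOT y OR NOT NOT x)
= NOT y AND NOT x

NOT y AND NOT x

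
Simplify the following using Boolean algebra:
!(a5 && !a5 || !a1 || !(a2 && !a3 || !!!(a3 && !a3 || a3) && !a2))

a1 && !a3

!(a5 && !a5 || !a1 || !(a2 && !a3 || !!!(a3 && !a3 || a3) && !a2))
= !(!a1 || !(a2 && !a3 || !!!(a3 && !a3 || a3) && !a2))   [complement / identity]
= !(!a1 || !(a2 && !a3 || !!!a3 && !a2))   [complement / identity]
= a1 && (a2 && !a3 || !!!a3 && !a2)   [De Morgan]
= a1 && (a2 && !a3 || !a3 && !a2)   [double negation]
= a1 && !a3   [distribution]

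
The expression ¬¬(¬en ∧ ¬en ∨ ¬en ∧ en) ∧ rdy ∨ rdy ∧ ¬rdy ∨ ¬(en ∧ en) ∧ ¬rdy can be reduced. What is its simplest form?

¬¬(¬en ∧ ¬en ∨ ¬en ∧ en) ∧ rdy ∨ rdy ∧ ¬rdy ∨ ¬(en ∧ en) ∧ ¬rdy
= ¬¬(¬en ∧ ¬en ∨ ¬en ∧ en) ∧ rdy ∨ ¬(en ∧ en) ∧ ¬rdy   (complement / identity)
= ¬¬(¬en ∧ ¬en ∨ ¬en ∧ en) ∧ rdy ∨ ¬en ∧ ¬rdy   (idempotence)
= ¬¬¬en ∧ rdy ∨ ¬en ∧ ¬rdy   (distribution)
= ¬en ∧ rdy ∨ ¬en ∧ ¬rdy   (double negation)
= ¬en   (distribution)

¬en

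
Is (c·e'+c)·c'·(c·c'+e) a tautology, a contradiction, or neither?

(c·e'+c)·c'·(c·c'+e)
= c·c'·(c·c'+e)   (absorption)
= c·c'   (absorption)
= 0   (complement)

contradiction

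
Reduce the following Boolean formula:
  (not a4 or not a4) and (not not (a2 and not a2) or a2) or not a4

(not a4 or not a4) and (not not (a2 and not a2) or a2) or not a4
= (not a4 or not a4) and (a2 and not a2 or a2) or not a4   — double negation
= (not a4 or not a4) and a2 or not a4   — complement / identity
= not a4 and a2 or not a4   — idempotence
= not a4   — absorption

not a4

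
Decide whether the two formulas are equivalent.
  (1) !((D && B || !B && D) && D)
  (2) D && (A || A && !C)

No

E1: !((D && B || !B && D) && D)
    = !(D && D)   — distribution
    = !D   — idempotence
E2: D && (A || A && !C)
    = D && A   — absorption
These differ: at A=0, B=0, C=1, D=0, E1 = 1 but E2 = 0.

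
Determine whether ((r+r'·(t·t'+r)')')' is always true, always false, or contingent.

always true

((r+r'·(t·t'+r)')')'
= ((r+r'·r')')'   [complement / identity]
= ((r+r')')'   [idempotence]
= r+r'   [double negation]
= 1   [complement]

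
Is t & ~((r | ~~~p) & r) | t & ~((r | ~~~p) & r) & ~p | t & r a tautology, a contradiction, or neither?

neither

t & ~((r | ~~~p) & r) | t & ~((r | ~~~p) & r) & ~p | t & r
= t & ~((r | ~~~p) & r) | t & r   — absorption
= t & ~((r | ~p) & r) | t & r   — double negation
= t & ~r | t & r   — absorption
= t   — distribution
This depends on t, so it is not a constant.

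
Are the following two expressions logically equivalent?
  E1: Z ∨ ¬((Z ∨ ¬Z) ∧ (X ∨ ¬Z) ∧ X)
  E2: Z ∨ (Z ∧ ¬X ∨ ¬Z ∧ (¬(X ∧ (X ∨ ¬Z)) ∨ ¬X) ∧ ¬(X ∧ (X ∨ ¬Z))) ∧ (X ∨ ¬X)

E1: Z ∨ ¬((Z ∨ ¬Z) ∧ (X ∨ ¬Z) ∧ X)
    = Z ∨ ¬((X ∨ ¬Z) ∧ X)
    = Z ∨ ¬X
E2: Z ∨ (Z ∧ ¬X ∨ ¬Z ∧ (¬(X ∧ (X ∨ ¬Z)) ∨ ¬X) ∧ ¬(X ∧ (X ∨ ¬Z))) ∧ (X ∨ ¬X)
    = Z ∨ (Z ∧ ¬X ∨ ¬Z ∧ ¬(X ∧ (X ∨ ¬Z))) ∧ (X ∨ ¬X)
    = Z ∨ (Z ∧ ¬X ∨ ¬Z ∧ ¬X) ∧ (X ∨ ¬X)
    = Z ∨ Z ∧ ¬X ∨ ¬Z ∧ ¬X
    = Z ∨ ¬X
Both reduce to Z ∨ ¬X, so they are equivalent.

Yes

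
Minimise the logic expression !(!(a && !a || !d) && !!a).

!d || !a

!(!(a && !a || !d) && !!a)
= a && !a || !d || !a   (De Morgan)
= !d || !a   (complement / identity)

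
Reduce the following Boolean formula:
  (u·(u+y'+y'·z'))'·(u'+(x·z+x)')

(u·(u+y'+y'·z'))'·(u'+(x·z+x)')
= (u·(u+y'+y'·z'))'·(u'+x')   [absorption]
= (u·(u+y'))'·(u'+x')   [absorption]
= u'·(u'+x')   [absorption]
= u'   [absorption]

u'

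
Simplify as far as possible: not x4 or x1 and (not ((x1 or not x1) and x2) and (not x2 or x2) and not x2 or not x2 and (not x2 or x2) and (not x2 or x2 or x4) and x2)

not x4 or x1 and (not ((x1 or not x1) and x2) and (not x2 or x2) and not x2 or not x2 and (not x2 or x2) and (not x2 or x2 or x4) and x2)
= not x4 or x1 and (not x2 and (not x2 or x2) and not x2 or not x2 and (not x2 or x2) and (not x2 or x2 or x4) and x2)   — complement / identity
= not x4 or x1 and (not x2 and (not x2 or x2) and not x2 or not x2 and (not x2 or x2) and x2)   — absorption
= not x4 or x1 and not x2 and (not x2 or x2)   — distribution
= not x4 or x1 and not x2   — complement / identity

not x4 or x1 and not x2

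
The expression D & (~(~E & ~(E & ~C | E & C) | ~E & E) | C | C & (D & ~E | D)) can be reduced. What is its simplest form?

D & (~(~E & ~(E & ~C | E & C) | ~E & E) | C | C & (D & ~E | D))
= D & (~(~E & ~(E & ~C | E & C) | ~E & E) | C | C & D)   — absorption
= D & (~(~E & ~E | ~E & E) | C | C & D)   — distribution
= D & (~(~E & ~E | ~E & E) | C)   — absorption
= D & (~~E | C)   — distribution
= D & (E | C)   — double negation

D & (E | C)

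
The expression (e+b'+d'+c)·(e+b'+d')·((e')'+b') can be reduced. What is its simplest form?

e+b'

(e+b'+d'+c)·(e+b'+d')·((e')'+b')
= (e+b'+d'+c)·(e+b'+d')·(e+b')   [double negation]
= (e+b'+d')·(e+b')   [absorption]
= e+b'   [absorption]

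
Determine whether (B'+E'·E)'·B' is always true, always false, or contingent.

always false

(B'+E'·E)'·B'
= (B')'·B'   [complement / identity]
= B·B'   [double negation]
= 0   [complement]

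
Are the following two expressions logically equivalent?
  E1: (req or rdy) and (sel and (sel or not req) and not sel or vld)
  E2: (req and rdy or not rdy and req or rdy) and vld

E1: (req or rdy) and (sel and (sel or not req) and not sel or vld)
    = (req or rdy) and (sel and not sel or vld)   — absorption
    = (req or rdy) and vld   — complement / identity
E2: (req and rdy or not rdy and req or rdy) and vld
    = (req or rdy) and vld   — distribution
Both reduce to (req or rdy) and vld, so they are equivalent.

Yes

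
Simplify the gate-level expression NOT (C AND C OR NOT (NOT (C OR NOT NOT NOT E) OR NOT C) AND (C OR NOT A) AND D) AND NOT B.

NOT C AND NOT B

NOT (C AND C OR NOT (NOT (C OR NOT NOT NOT E) OR NOT C) AND (C OR NOT A) AND D) AND NOT B
= NOT (C OR NOT (NOT (C OR NOT NOT NOT E) OR NOT C) AND (C OR NOT A) AND D) AND NOT B   — idempotence
= NOT (C OR (C OR NOT NOT NOT E) AND C AND (C OR NOT A) AND D) AND NOT B   — De Morgan
= NOT (C OR (C OR NOT E) AND C AND (C OR NOT A) AND D) AND NOT B   — double negation
= NOT (C OR C AND (C OR NOT A) AND D) AND NOT B   — absorption
= NOT (C OR C AND D) AND NOT B   — absorption
= NOT C AND NOT B   — absorption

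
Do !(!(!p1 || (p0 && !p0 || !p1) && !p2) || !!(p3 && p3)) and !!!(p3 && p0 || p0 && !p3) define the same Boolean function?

No

E1: !(!(!p1 || (p0 && !p0 || !p1) && !p2) || !!(p3 && p3))
    = !(!(!p1 || !p1 && !p2) || !!(p3 && p3))
    = !(!(!p1 || !p1 && !p2) || !!p3)
    = !(!!p1 || !!p3)
    = !p1 && !p3
E2: !!!(p3 && p0 || p0 && !p3)
    = !(p3 && p0 || p0 && !p3)
    = !p0
These differ: at p0=0, p1=0, p2=1, p3=1, E1 = 0 but E2 = 1.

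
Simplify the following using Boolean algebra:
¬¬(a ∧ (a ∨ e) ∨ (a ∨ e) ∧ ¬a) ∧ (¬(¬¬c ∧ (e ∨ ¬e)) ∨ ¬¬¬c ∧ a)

¬¬(a ∧ (a ∨ e) ∨ (a ∨ e) ∧ ¬a) ∧ (¬(¬¬c ∧ (e ∨ ¬e)) ∨ ¬¬¬c ∧ a)
= ¬¬(a ∧ (a ∨ e) ∨ (a ∨ e) ∧ ¬a) ∧ (¬¬¬c ∨ ¬¬¬c ∧ a)   (complement / identity)
= (a ∧ (a ∨ e) ∨ (a ∨ e) ∧ ¬a) ∧ (¬¬¬c ∨ ¬¬¬c ∧ a)   (double negation)
= (a ∧ (a ∨ e) ∨ (a ∨ e) ∧ ¬a) ∧ ¬¬¬c   (absorption)
= (a ∨ e) ∧ ¬¬¬c   (distribution)
= (a ∨ e) ∧ ¬c   (double negation)

(a ∨ e) ∧ ¬c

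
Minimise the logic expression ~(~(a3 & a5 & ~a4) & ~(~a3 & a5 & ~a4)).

a5 & ~a4

~(~(a3 & a5 & ~a4) & ~(~a3 & a5 & ~a4))
= a3 & a5 & ~a4 | ~a3 & a5 & ~a4   — De Morgan
= a5 & ~a4   — distribution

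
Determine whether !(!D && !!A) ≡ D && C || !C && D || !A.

E1: !(!D && !!A)
    = D || !A   (De Morgan)
E2: D && C || !C && D || !A
    = D || !A   (distribution)
Both reduce to D || !A, so they are equivalent.

Yes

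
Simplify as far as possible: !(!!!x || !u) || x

!(!!!x || !u) || x
= !(!x || !u) || x
= x && u || x
= x

x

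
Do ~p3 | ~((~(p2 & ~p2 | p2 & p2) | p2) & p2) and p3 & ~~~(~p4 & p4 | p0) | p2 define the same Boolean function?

E1: ~p3 | ~((~(p2 & ~p2 | p2 & p2) | p2) & p2)
    = ~p3 | ~((~p2 | p2) & p2)
    = ~p3 | ~p2
E2: p3 & ~~~(~p4 & p4 | p0) | p2
    = p3 & ~~~p0 | p2
    = p3 & ~p0 | p2
These differ: at p0=1, p2=0, p3=0, p4=0, E1 = 1 but E2 = 0.

No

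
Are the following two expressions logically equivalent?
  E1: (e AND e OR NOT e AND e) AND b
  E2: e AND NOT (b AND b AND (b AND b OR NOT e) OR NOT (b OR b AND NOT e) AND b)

No

E1: (e AND e OR NOT e AND e) AND b
    = e AND b   (distribution)
E2: e AND NOT (b AND b AND (b AND b OR NOT e) OR NOT (b OR b AND NOT e) AND b)
    = e AND NOT (b AND b OR NOT (b OR b AND NOT e) AND b)   (absorption)
    = e AND NOT (b AND b OR NOT b AND b)   (absorption)
    = e AND NOT b   (distribution)
These differ: at b=0, e=1, E1 = 0 but E2 = 1.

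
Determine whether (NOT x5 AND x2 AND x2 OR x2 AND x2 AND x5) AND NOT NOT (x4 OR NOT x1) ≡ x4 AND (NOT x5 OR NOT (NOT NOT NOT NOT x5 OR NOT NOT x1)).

No

E1: (NOT x5 AND x2 AND x2 OR x2 AND x2 AND x5) AND NOT NOT (x4 OR NOT x1)
    = x2 AND x2 AND NOT NOT (x4 OR NOT x1)   [distribution]
    = x2 AND NOT NOT (x4 OR NOT x1)   [idempotence]
    = x2 AND (x4 OR NOT x1)   [double negation]
E2: x4 AND (NOT x5 OR NOT (NOT NOT NOT NOT x5 OR NOT NOT x1))
    = x4 AND (NOT x5 OR NOT (NOT NOT x5 OR NOT NOT x1))   [double negation]
    = x4 AND (NOT x5 OR NOT x5 AND NOT x1)   [De Morgan]
    = x4 AND NOT x5   [absorption]
These differ: at x1=0, x2=1, x4=0, x5=0, E1 = 1 but E2 = 0.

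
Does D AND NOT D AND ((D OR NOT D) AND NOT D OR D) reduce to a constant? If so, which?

yes, False

D AND NOT D AND ((D OR NOT D) AND NOT D OR D)
= D AND NOT D AND (NOT D OR D)   [complement / identity]
= D AND NOT D   [complement / identity]
= FALSE   [complement]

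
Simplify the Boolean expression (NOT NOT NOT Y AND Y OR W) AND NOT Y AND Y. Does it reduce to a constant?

(NOT NOT NOT Y AND Y OR W) AND NOT Y AND Y
= (NOT Y AND Y OR W) AND NOT Y AND Y   — double negation
= NOT Y AND Y   — absorption
= FALSE   — complement

FALSE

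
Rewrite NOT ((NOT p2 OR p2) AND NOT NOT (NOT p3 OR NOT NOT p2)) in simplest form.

NOT ((NOT p2 OR p2) AND NOT NOT (NOT p3 OR NOT NOT p2))
= NOT NOT NOT (NOT p3 OR NOT NOT p2)
= NOT (NOT p3 OR NOT NOT p2)
= p3 AND NOT p2

p3 AND NOT p2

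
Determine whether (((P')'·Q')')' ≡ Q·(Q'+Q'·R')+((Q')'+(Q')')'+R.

No

E1: (((P')'·Q')')'
    = ((P·Q')')'   — double negation
    = P·Q'   — double negation
E2: Q·(Q'+Q'·R')+((Q')'+(Q')')'+R
    = Q·Q'+((Q')'+(Q')')'+R   — absorption
    = Q·Q'+Q'·Q'+R   — De Morgan
    = Q'+R   — distribution
These differ: at P=0, Q=0, R=1, E1 = 0 but E2 = 1.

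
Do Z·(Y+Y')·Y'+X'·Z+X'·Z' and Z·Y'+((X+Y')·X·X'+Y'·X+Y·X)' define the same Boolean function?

Yes

E1: Z·(Y+Y')·Y'+X'·Z+X'·Z'
    = Z·(Y+Y')·Y'+X'   [distribution]
    = Z·Y'+X'   [complement / identity]
E2: Z·Y'+((X+Y')·X·X'+Y'·X+Y·X)'
    = Z·Y'+((X+Y')·X·X'+X)'   [distribution]
    = Z·Y'+(X·X'+X)'   [absorption]
    = Z·Y'+X'   [complement / identity]
Both reduce to Z·Y'+X', so they are equivalent.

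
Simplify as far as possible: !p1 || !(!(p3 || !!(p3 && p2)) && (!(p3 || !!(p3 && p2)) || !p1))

!p1 || p3

!p1 || !(!(p3 || !!(p3 && p2)) && (!(p3 || !!(p3 && p2)) || !p1))
= !p1 || !!(p3 || !!(p3 && p2))   [absorption]
= !p1 || !!(p3 || p3 && p2)   [double negation]
= !p1 || p3 || p3 && p2   [double negation]
= !p1 || p3   [absorption]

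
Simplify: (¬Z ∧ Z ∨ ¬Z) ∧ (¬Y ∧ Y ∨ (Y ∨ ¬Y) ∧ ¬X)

¬Z ∧ ¬X

(¬Z ∧ Z ∨ ¬Z) ∧ (¬Y ∧ Y ∨ (Y ∨ ¬Y) ∧ ¬X)
= (¬Z ∧ Z ∨ ¬Z) ∧ (Y ∨ ¬Y) ∧ ¬X   [complement / identity]
= ¬Z ∧ (Y ∨ ¬Y) ∧ ¬X   [complement / identity]
= ¬Z ∧ ¬X   [complement / identity]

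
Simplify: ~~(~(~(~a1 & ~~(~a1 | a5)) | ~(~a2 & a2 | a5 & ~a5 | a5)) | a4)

~~(~(~(~a1 & ~~(~a1 | a5)) | ~(~a2 & a2 | a5 & ~a5 | a5)) | a4)
= ~~(~(~(~a1 & (~a1 | a5)) | ~(~a2 & a2 | a5 & ~a5 | a5)) | a4)
= ~(~(~a1 & (~a1 | a5)) | ~(~a2 & a2 | a5 & ~a5 | a5)) | a4
= ~(~(~a1 & (~a1 | a5)) | ~(~a2 & a2 | a5)) | a4
= ~a1 & (~a1 | a5) & (~a2 & a2 | a5) | a4
= ~a1 & (~a2 & a2 | a5) | a4
= ~a1 & a5 | a4

~a1 & a5 | a4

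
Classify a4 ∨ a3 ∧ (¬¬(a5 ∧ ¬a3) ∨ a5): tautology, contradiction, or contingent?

a4 ∨ a3 ∧ (¬¬(a5 ∧ ¬a3) ∨ a5)
= a4 ∨ a3 ∧ (a5 ∧ ¬a3 ∨ a5)   [double negation]
= a4 ∨ a3 ∧ a5   [absorption]
This depends on a3, a4, a5, so it is not a constant.

contingent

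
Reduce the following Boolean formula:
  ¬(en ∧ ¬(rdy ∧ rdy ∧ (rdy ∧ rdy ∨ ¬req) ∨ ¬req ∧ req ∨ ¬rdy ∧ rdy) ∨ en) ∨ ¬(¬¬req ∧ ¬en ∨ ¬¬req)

¬en ∨ ¬req

¬(en ∧ ¬(rdy ∧ rdy ∧ (rdy ∧ rdy ∨ ¬req) ∨ ¬req ∧ req ∨ ¬rdy ∧ rdy) ∨ en) ∨ ¬(¬¬req ∧ ¬en ∨ ¬¬req)
= ¬(en ∧ ¬(rdy ∧ rdy ∧ (rdy ∧ rdy ∨ ¬req) ∨ ¬rdy ∧ rdy) ∨ en) ∨ ¬(¬¬req ∧ ¬en ∨ ¬¬req)   (complement / identity)
= ¬(en ∧ ¬(rdy ∧ rdy ∨ ¬rdy ∧ rdy) ∨ en) ∨ ¬(¬¬req ∧ ¬en ∨ ¬¬req)   (absorption)
= ¬(en ∧ ¬(rdy ∧ rdy ∨ ¬rdy ∧ rdy) ∨ en) ∨ ¬¬¬req   (absorption)
= ¬(en ∧ ¬(rdy ∧ rdy ∨ ¬rdy ∧ rdy) ∨ en) ∨ ¬req   (double negation)
= ¬(en ∧ ¬rdy ∨ en) ∨ ¬req   (distribution)
= ¬en ∨ ¬req   (absorption)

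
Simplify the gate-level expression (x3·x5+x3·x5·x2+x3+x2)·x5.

(x3+x2)·x5

(x3·x5+x3·x5·x2+x3+x2)·x5
= (x3·x5+x3+x2)·x5   [absorption]
= (x3+x2)·x5   [absorption]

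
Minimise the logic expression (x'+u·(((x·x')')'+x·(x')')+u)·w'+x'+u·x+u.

(x'+u·(((x·x')')'+x·(x')')+u)·w'+x'+u·x+u
= (x'+u·(x·x'+x·(x')')+u)·w'+x'+u·x+u   [double negation]
= (x'+u·(x·x'+x·x)+u)·w'+x'+u·x+u   [double negation]
= (x'+u·x+u)·w'+x'+u·x+u   [distribution]
= x'+u·x+u   [absorption]
= x'+u   [absorption]

x'+u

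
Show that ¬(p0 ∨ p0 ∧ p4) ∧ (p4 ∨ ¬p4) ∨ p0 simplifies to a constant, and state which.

True

¬(p0 ∨ p0 ∧ p4) ∧ (p4 ∨ ¬p4) ∨ p0
= ¬p0 ∧ (p4 ∨ ¬p4) ∨ p0
= ¬p0 ∨ p0
= True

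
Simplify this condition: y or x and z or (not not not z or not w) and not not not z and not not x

y or x

y or x and z or (not not not z or not w) and not not not z and not not x
= y or x and z or not not not z and not not x   (absorption)
= y or x and z or not z and not not x   (double negation)
= y or x and z or not z and x   (double negation)
= y or x   (distribution)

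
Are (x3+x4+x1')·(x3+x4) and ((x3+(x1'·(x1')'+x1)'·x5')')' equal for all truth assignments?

No

E1: (x3+x4+x1')·(x3+x4)
    = x3+x4   — absorption
E2: ((x3+(x1'·(x1')'+x1)'·x5')')'
    = ((x3+(x1'·x1+x1)'·x5')')'   — double negation
    = x3+(x1'·x1+x1)'·x5'   — double negation
    = x3+x1'·x5'   — complement / identity
These differ: at x1=1, x3=0, x4=1, x5=1, E1 = 1 but E2 = 0.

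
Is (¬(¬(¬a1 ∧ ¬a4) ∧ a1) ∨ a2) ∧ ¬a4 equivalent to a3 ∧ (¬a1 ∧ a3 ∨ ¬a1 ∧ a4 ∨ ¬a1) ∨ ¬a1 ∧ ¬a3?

E1: (¬(¬(¬a1 ∧ ¬a4) ∧ a1) ∨ a2) ∧ ¬a4
    = (¬((a1 ∨ a4) ∧ a1) ∨ a2) ∧ ¬a4   (De Morgan)
    = (¬a1 ∨ a2) ∧ ¬a4   (absorption)
E2: a3 ∧ (¬a1 ∧ a3 ∨ ¬a1 ∧ a4 ∨ ¬a1) ∨ ¬a1 ∧ ¬a3
    = a3 ∧ (¬a1 ∧ a3 ∨ ¬a1) ∨ ¬a1 ∧ ¬a3   (absorption)
    = a3 ∧ ¬a1 ∨ ¬a1 ∧ ¬a3   (absorption)
    = ¬a1   (distribution)
These differ: at a1=0, a2=1, a3=0, a4=1, E1 = 0 but E2 = 1.

No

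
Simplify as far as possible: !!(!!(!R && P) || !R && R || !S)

!R && P || !S

!!(!!(!R && P) || !R && R || !S)
= !!(!R && P) || !R && R || !S   [double negation]
= !!(!R && P) || !S   [complement / identity]
= !R && P || !S   [double negation]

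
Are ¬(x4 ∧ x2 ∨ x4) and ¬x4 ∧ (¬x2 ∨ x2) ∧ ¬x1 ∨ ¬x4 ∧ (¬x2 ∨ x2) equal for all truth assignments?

Yes

E1: ¬(x4 ∧ x2 ∨ x4)
    = ¬x4
E2: ¬x4 ∧ (¬x2 ∨ x2) ∧ ¬x1 ∨ ¬x4 ∧ (¬x2 ∨ x2)
    = ¬x4 ∧ (¬x2 ∨ x2)
    = ¬x4
Both reduce to ¬x4, so they are equivalent.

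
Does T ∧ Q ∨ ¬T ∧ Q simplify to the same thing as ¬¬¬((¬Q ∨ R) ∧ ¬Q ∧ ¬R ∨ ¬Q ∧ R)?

E1: T ∧ Q ∨ ¬T ∧ Q
    = Q   [distribution]
E2: ¬¬¬((¬Q ∨ R) ∧ ¬Q ∧ ¬R ∨ ¬Q ∧ R)
    = ¬¬¬(¬Q ∧ ¬R ∨ ¬Q ∧ R)   [absorption]
    = ¬¬¬¬Q   [distribution]
    = ¬¬Q   [double negation]
    = Q   [double negation]
Both reduce to Q, so they are equivalent.

Yes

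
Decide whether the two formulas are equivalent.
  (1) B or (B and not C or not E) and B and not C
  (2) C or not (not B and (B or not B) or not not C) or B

E1: B or (B and not C or not E) and B and not C
    = B or B and not C   [absorption]
    = B   [absorption]
E2: C or not (not B and (B or not B) or not not C) or B
    = C or not (not B or not not C) or B   [complement / identity]
    = C or B and not C or B   [De Morgan]
    = C or B   [absorption]
These differ: at B=0, C=1, E=0, E1 = 0 but E2 = 1.

No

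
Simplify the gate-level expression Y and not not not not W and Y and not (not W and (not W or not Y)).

Y and W

Y and not not not not W and Y and not (not W and (not W or not Y))
= Y and not not not not W and Y and not not W   — absorption
= Y and not not W and Y and not not W   — double negation
= Y and not not W   — idempotence
= Y and W   — double negation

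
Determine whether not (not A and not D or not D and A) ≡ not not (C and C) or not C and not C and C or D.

No

E1: not (not A and not D or not D and A)
    = not not D   — distribution
    = D   — double negation
E2: not not (C and C) or not C and not C and C or D
    = C and C or not C and not C and C or D   — double negation
    = C and C or not C and C or D   — idempotence
    = C or D   — distribution
These differ: at A=0, C=1, D=0, E1 = 0 but E2 = 1.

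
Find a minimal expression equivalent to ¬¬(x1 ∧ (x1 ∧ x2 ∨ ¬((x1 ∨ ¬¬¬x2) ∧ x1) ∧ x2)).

x1 ∧ x2

¬¬(x1 ∧ (x1 ∧ x2 ∨ ¬((x1 ∨ ¬¬¬x2) ∧ x1) ∧ x2))
= ¬¬(x1 ∧ (x1 ∧ x2 ∨ ¬((x1 ∨ ¬x2) ∧ x1) ∧ x2))   — double negation
= ¬¬(x1 ∧ (x1 ∧ x2 ∨ ¬x1 ∧ x2))   — absorption
= ¬¬(x1 ∧ x2)   — distribution
= x1 ∧ x2   — double negation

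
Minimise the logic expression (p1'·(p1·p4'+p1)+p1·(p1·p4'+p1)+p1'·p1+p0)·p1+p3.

(p1'·(p1·p4'+p1)+p1·(p1·p4'+p1)+p1'·p1+p0)·p1+p3
= (p1·p4'+p1+p1'·p1+p0)·p1+p3   — distribution
= (p1·p4'+p1+p0)·p1+p3   — complement / identity
= (p1+p0)·p1+p3   — absorption
= p1+p3   — absorption

p1+p3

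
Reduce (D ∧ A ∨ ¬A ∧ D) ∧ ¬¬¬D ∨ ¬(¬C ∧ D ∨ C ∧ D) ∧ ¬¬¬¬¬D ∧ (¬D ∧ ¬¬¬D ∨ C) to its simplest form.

(D ∧ A ∨ ¬A ∧ D) ∧ ¬¬¬D ∨ ¬(¬C ∧ D ∨ C ∧ D) ∧ ¬¬¬¬¬D ∧ (¬D ∧ ¬¬¬D ∨ C)
= (D ∧ A ∨ ¬A ∧ D) ∧ ¬¬¬D ∨ ¬D ∧ ¬¬¬¬¬D ∧ (¬D ∧ ¬¬¬D ∨ C)   [distribution]
= (D ∧ A ∨ ¬A ∧ D) ∧ ¬¬¬D ∨ ¬D ∧ ¬¬¬D ∧ (¬D ∧ ¬¬¬D ∨ C)   [double negation]
= (D ∧ A ∨ ¬A ∧ D) ∧ ¬¬¬D ∨ ¬D ∧ ¬¬¬D   [absorption]
= D ∧ ¬¬¬D ∨ ¬D ∧ ¬¬¬D   [distribution]
= ¬¬¬D   [distribution]
= ¬D   [double negation]

¬D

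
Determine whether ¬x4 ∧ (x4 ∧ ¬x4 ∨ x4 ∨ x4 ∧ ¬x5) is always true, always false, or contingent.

¬x4 ∧ (x4 ∧ ¬x4 ∨ x4 ∨ x4 ∧ ¬x5)
= ¬x4 ∧ (x4 ∧ ¬x4 ∨ x4)   [absorption]
= ¬x4 ∧ x4   [complement / identity]
= False   [complement]

always false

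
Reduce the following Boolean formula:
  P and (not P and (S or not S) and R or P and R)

P and (not P and (S or not S) and R or P and R)
= P and (not P and R or P and R)   — complement / identity
= P and R   — distribution

P and R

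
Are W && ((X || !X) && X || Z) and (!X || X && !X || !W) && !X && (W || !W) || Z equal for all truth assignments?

No

E1: W && ((X || !X) && X || Z)
    = W && (X || Z)   [complement / identity]
E2: (!X || X && !X || !W) && !X && (W || !W) || Z
    = (!X || !W) && !X && (W || !W) || Z   [complement / identity]
    = !X && (W || !W) || Z   [absorption]
    = !X || Z   [complement / identity]
These differ: at W=0, X=0, Z=1, E1 = 0 but E2 = 1.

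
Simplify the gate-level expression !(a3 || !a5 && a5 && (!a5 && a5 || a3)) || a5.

!(a3 || !a5 && a5 && (!a5 && a5 || a3)) || a5
= !(a3 || !a5 && a5) || a5   — absorption
= !a3 || a5   — complement / identity

!a3 || a5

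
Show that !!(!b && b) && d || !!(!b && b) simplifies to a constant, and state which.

!!(!b && b) && d || !!(!b && b)
= !!(!b && b)
= !b && b
= false

false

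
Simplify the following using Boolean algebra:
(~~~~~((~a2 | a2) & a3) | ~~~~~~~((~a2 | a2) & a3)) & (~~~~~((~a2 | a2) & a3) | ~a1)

~a3

(~~~~~((~a2 | a2) & a3) | ~~~~~~~((~a2 | a2) & a3)) & (~~~~~((~a2 | a2) & a3) | ~a1)
= (~~~~~((~a2 | a2) & a3) | ~~~~~((~a2 | a2) & a3)) & (~~~~~((~a2 | a2) & a3) | ~a1)   [double negation]
= ~~~~~((~a2 | a2) & a3) & (~~~~~((~a2 | a2) & a3) | ~a1)   [idempotence]
= ~~~~~((~a2 | a2) & a3)   [absorption]
= ~~~~~a3   [complement / identity]
= ~~~a3   [double negation]
= ~a3   [double negation]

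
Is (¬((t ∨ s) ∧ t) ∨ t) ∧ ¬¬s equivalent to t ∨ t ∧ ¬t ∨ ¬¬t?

E1: (¬((t ∨ s) ∧ t) ∨ t) ∧ ¬¬s
    = (¬t ∨ t) ∧ ¬¬s   — absorption
    = ¬¬s   — complement / identity
    = s   — double negation
E2: t ∨ t ∧ ¬t ∨ ¬¬t
    = t ∨ ¬¬t   — complement / identity
    = t ∨ t   — double negation
    = t   — idempotence
These differ: at s=1, t=0, E1 = 1 but E2 = 0.

No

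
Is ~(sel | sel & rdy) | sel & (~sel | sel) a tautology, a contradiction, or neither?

tautology

~(sel | sel & rdy) | sel & (~sel | sel)
= ~sel | sel & (~sel | sel)   [absorption]
= ~sel | sel   [complement / identity]
= 1   [complement]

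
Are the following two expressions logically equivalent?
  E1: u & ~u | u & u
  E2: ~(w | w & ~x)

No

E1: u & ~u | u & u
    = u
E2: ~(w | w & ~x)
    = ~w
These differ: at u=0, w=0, x=0, E1 = 0 but E2 = 1.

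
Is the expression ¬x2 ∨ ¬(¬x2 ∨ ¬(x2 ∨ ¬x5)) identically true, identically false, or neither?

¬x2 ∨ ¬(¬x2 ∨ ¬(x2 ∨ ¬x5))
= ¬x2 ∨ x2 ∧ (x2 ∨ ¬x5)
= ¬x2 ∨ x2
= True

identically true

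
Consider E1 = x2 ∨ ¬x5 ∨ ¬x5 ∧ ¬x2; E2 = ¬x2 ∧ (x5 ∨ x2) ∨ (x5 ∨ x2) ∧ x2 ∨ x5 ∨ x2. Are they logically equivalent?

E1: x2 ∨ ¬x5 ∨ ¬x5 ∧ ¬x2
    = x2 ∨ ¬x5   — absorption
E2: ¬x2 ∧ (x5 ∨ x2) ∨ (x5 ∨ x2) ∧ x2 ∨ x5 ∨ x2
    = x5 ∨ x2 ∨ x5 ∨ x2   — distribution
    = x5 ∨ x2   — idempotence
These differ: at x2=0, x5=0, E1 = 1 but E2 = 0.

No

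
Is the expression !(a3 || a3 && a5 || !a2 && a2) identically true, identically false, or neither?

neither

!(a3 || a3 && a5 || !a2 && a2)
= !(a3 || a3 && a5)   (complement / identity)
= !a3   (absorption)
This depends on a3, so it is not a constant.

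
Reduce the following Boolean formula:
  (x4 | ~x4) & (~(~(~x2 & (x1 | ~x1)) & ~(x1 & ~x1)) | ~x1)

~x2 | ~x1

(x4 | ~x4) & (~(~(~x2 & (x1 | ~x1)) & ~(x1 & ~x1)) | ~x1)
= (x4 | ~x4) & (~x2 & (x1 | ~x1) | x1 & ~x1 | ~x1)   — De Morgan
= ~x2 & (x1 | ~x1) | x1 & ~x1 | ~x1   — complement / identity
= ~x2 | x1 & ~x1 | ~x1   — complement / identity
= ~x2 | ~x1   — complement / identity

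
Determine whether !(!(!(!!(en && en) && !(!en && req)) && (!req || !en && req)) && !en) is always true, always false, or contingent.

always true

!(!(!(!!(en && en) && !(!en && req)) && (!req || !en && req)) && !en)
= !(!((!(en && en) || !en && req) && (!req || !en && req)) && !en)
= !(!((!en || !en && req) && (!req || !en && req)) && !en)
= !(!(!en && req || !en && !req) && !en)
= !en && req || !en && !req || en
= !en || en
= true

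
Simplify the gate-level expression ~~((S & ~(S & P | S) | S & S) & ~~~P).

~~((S & ~(S & P | S) | S & S) & ~~~P)
= ~~((S & ~(S & P | S) | S & S) & ~P)   (double negation)
= ~~((S & ~S | S & S) & ~P)   (absorption)
= (S & ~S | S & S) & ~P   (double negation)
= S & ~P   (distribution)

S & ~P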